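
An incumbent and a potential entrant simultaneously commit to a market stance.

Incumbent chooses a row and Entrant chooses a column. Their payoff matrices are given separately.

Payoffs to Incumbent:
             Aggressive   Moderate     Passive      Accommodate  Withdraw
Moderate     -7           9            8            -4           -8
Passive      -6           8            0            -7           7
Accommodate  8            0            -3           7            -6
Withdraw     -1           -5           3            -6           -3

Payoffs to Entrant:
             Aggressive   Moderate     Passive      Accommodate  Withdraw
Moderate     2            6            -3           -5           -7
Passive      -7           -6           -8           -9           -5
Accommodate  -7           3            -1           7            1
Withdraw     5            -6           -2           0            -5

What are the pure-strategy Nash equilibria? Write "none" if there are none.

Pure-strategy Nash equilibria: (Moderate, Moderate), (Passive, Withdraw), (Accommodate, Accommodate)

(Moderate, Aggressive): Incumbent can switch to Passive (-7 → -6). Not NE.
(Moderate, Moderate): Incumbent gets 9, best alternative 8; Entrant gets 6, best alternative 2. No profitable deviation — NE.
(Moderate, Passive): Entrant can switch to Aggressive (-3 → 2). Not NE.
(Moderate, Accommodate): Incumbent can switch to Accommodate (-4 → 7). Not NE.
(Moderate, Withdraw): Incumbent can switch to Passive (-8 → 7). Not NE.
(Passive, Aggressive): Incumbent can switch to Accommodate (-6 → 8). Not NE.
(Passive, Moderate): Incumbent can switch to Moderate (8 → 9). Not NE.
(Passive, Passive): Incumbent can switch to Moderate (0 → 8). Not NE.
(Passive, Accommodate): Incumbent can switch to Moderate (-7 → -4). Not NE.
(Passive, Withdraw): Incumbent gets 7, best alternative -3; Entrant gets -5, best alternative -6. No profitable deviation — NE.
(Accommodate, Aggressive): Entrant can switch to Moderate (-7 → 3). Not NE.
(Accommodate, Moderate): Incumbent can switch to Moderate (0 → 9). Not NE.
(Accommodate, Accommodate): Incumbent gets 7, best alternative -4; Entrant gets 7, best alternative 3. No profitable deviation — NE.
(The remaining 7 profiles each have a profitable deviation by the same check.)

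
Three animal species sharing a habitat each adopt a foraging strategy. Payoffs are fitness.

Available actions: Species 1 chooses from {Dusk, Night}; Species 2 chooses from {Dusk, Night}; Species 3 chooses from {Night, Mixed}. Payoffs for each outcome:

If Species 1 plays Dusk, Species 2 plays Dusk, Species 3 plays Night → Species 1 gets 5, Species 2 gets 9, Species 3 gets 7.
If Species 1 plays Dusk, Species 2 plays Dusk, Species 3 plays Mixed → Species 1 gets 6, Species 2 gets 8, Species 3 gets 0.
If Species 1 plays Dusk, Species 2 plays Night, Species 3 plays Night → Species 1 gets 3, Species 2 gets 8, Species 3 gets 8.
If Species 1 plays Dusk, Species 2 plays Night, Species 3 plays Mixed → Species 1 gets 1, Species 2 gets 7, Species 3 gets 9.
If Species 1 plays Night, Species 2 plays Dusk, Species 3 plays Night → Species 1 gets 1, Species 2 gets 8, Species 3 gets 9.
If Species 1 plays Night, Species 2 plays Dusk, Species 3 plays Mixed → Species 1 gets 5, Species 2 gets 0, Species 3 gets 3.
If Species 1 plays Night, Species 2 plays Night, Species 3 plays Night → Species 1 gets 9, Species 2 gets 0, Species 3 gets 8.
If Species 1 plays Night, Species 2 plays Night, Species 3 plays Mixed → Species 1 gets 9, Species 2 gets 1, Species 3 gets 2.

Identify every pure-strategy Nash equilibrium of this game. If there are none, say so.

(Dusk, Dusk, Night): Species 1 gets 5, best alternative 1; Species 2 gets 9, best alternative 8; Species 3 gets 7, best alternative 0. No profitable deviation — NE.
(Dusk, Dusk, Mixed): Species 3 can switch to Night (0 → 7). Not NE.
(Dusk, Night, Night): Species 1 can switch to Night (3 → 9). Not NE.
(Dusk, Night, Mixed): Species 1 can switch to Night (1 → 9). Not NE.
(Night, Dusk, Night): Species 1 can switch to Dusk (1 → 5). Not NE.
(Night, Dusk, Mixed): Species 1 can switch to Dusk (5 → 6). Not NE.
(Night, Night, Night): Species 2 can switch to Dusk (0 → 8). Not NE.
(The remaining 1 profile has a profitable deviation by the same check.)

(Dusk, Dusk, Night)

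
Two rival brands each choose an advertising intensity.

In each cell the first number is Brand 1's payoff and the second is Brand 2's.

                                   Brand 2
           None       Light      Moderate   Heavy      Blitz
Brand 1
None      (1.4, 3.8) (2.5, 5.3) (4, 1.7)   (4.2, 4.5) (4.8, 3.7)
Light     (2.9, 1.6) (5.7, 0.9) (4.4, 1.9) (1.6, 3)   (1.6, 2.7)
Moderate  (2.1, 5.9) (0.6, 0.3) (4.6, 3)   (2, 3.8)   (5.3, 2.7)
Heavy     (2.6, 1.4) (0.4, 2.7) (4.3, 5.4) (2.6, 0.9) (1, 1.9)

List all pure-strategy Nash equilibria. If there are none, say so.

(None, None): Brand 1 can switch to Light (1.4 → 2.9). Not NE.
(None, Light): Brand 1 can switch to Light (2.5 → 5.7). Not NE.
(None, Moderate): Brand 1 can switch to Light (4 → 4.4). Not NE.
(None, Heavy): Brand 2 can switch to Light (4.5 → 5.3). Not NE.
(None, Blitz): Brand 1 can switch to Moderate (4.8 → 5.3). Not NE.
(Light, None): Brand 2 can switch to Moderate (1.6 → 1.9). Not NE.
(Light, Light): Brand 2 can switch to None (0.9 → 1.6). Not NE.
(Light, Moderate): Brand 1 can switch to Moderate (4.4 → 4.6). Not NE.
(The remaining 12 profiles each have a profitable deviation by the same check.)

No pure-strategy Nash equilibrium.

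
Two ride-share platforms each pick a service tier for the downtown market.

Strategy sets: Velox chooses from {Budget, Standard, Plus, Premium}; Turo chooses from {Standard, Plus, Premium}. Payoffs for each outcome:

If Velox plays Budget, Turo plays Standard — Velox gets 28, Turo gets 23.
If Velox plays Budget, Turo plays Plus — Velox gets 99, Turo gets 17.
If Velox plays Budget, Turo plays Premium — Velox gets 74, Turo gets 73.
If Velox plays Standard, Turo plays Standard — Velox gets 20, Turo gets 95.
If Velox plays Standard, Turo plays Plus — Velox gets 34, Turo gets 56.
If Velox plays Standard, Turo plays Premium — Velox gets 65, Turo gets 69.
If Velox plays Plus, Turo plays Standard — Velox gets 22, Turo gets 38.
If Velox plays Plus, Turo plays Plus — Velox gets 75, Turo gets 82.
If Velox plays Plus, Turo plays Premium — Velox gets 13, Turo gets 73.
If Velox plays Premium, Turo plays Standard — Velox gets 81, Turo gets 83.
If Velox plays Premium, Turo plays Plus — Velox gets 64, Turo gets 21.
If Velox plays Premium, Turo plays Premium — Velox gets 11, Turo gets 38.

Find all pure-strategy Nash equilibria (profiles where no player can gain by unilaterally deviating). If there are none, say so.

Velox against Standard: payoffs 28, 20, 22, 81 → best response Premium.
Velox against Plus: payoffs 99, 34, 75, 64 → best response Budget.
Velox against Premium: payoffs 74, 65, 13, 11 → best response Budget.
Turo against Budget: payoffs 23, 17, 73 → best response Premium.
Turo against Standard: payoffs 95, 56, 69 → best response Standard.
Turo against Plus: payoffs 38, 82, 73 → best response Plus.
Turo against Premium: payoffs 83, 21, 38 → best response Standard.
Mutual best responses: (Budget, Premium); (Premium, Standard).

Pure-strategy Nash equilibria: (Budget, Premium); (Premium, Standard)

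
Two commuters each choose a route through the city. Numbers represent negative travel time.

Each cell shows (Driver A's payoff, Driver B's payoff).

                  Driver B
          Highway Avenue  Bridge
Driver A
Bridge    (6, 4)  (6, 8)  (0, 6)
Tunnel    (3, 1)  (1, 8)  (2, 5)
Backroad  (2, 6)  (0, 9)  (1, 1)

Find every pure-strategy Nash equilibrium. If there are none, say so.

For each strategy profile, look for a profitable unilateral deviation.
(Bridge, Highway): Driver B can switch to Avenue (4 → 8). Not NE.
(Bridge, Avenue): Driver A gets 6, best alternative 1; Driver B gets 8, best alternative 6. No profitable deviation — NE.
(Bridge, Bridge): Driver A can switch to Tunnel (0 → 2). Not NE.
(Tunnel, Highway): Driver A can switch to Bridge (3 → 6). Not NE.
(Tunnel, Avenue): Driver A can switch to Bridge (1 → 6). Not NE.
(Tunnel, Bridge): Driver B can switch to Avenue (5 → 8). Not NE.
(Backroad, Highway): Driver A can switch to Bridge (2 → 6). Not NE.
(Backroad, Avenue): Driver A can switch to Bridge (0 → 6). Not NE.
(Backroad, Bridge): Driver A can switch to Tunnel (1 → 2). Not NE.

Pure NE: (Bridge, Avenue)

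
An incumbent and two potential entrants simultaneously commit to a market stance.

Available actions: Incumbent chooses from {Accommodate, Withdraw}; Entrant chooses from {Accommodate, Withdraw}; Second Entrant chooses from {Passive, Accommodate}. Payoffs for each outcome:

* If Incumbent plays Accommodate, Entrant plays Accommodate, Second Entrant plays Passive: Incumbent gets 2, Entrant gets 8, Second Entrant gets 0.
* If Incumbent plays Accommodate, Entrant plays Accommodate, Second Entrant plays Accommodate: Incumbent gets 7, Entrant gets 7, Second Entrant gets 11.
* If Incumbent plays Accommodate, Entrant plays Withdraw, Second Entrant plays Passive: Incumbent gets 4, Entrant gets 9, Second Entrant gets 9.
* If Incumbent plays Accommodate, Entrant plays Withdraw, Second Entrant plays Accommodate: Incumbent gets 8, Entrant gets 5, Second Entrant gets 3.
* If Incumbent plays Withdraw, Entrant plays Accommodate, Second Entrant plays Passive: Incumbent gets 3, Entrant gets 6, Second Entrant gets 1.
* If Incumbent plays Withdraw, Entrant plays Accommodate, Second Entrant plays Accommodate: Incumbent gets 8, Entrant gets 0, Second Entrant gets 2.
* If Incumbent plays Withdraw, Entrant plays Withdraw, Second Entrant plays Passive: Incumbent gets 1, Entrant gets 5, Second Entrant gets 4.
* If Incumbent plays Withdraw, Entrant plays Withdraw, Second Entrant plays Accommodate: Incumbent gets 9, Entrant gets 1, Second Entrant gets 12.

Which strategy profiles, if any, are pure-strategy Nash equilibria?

Check each profile: it is a Nash equilibrium iff no player can strictly gain by switching unilaterally.
(Accommodate, Accommodate, Passive): Incumbent can switch to Withdraw (2 → 3). Not NE.
(Accommodate, Accommodate, Accommodate): Incumbent can switch to Withdraw (7 → 8). Not NE.
(Accommodate, Withdraw, Passive): Incumbent gets 4, best alternative 1; Entrant gets 9, best alternative 8; Second Entrant gets 9, best alternative 3. No profitable deviation — NE.
(Accommodate, Withdraw, Accommodate): Incumbent can switch to Withdraw (8 → 9). Not NE.
(Withdraw, Accommodate, Passive): Second Entrant can switch to Accommodate (1 → 2). Not NE.
(Withdraw, Accommodate, Accommodate): Entrant can switch to Withdraw (0 → 1). Not NE.
(Withdraw, Withdraw, Passive): Incumbent can switch to Accommodate (1 → 4). Not NE.
(Withdraw, Withdraw, Accommodate): Incumbent gets 9, best alternative 8; Entrant gets 1, best alternative 0; Second Entrant gets 12, best alternative 4. No profitable deviation — NE.

(Accommodate, Withdraw, Passive) and (Withdraw, Withdraw, Accommodate)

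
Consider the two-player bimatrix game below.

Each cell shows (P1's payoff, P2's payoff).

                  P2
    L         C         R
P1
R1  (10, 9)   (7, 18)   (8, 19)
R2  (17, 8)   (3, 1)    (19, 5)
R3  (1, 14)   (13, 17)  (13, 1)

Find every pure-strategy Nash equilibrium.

P1 against L: payoffs 10, 17, 1 → best response R2.
P1 against C: payoffs 7, 3, 13 → best response R3.
P1 against R: payoffs 8, 19, 13 → best response R2.
P2 against R1: payoffs 9, 18, 19 → best response R.
P2 against R2: payoffs 8, 1, 5 → best response L.
P2 against R3: payoffs 14, 17, 1 → best response C.
Mutual best responses: (R2, L); (R3, C).

Pure-strategy Nash equilibria: (R2, L), (R3, C)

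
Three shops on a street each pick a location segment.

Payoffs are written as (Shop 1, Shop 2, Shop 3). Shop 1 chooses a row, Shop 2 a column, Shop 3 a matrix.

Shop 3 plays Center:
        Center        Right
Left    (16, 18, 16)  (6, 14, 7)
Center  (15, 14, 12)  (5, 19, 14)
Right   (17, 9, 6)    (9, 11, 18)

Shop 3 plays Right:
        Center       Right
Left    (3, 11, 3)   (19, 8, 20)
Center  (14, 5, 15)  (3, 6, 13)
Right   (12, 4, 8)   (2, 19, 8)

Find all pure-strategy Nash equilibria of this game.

The unique pure-strategy Nash equilibrium is (Right, Right, Center).

Shop 1 against (Center, Center): payoffs 16, 15, 17 → best response Right.
Shop 1 against (Center, Right): payoffs 3, 14, 12 → best response Center.
Shop 1 against (Right, Center): payoffs 6, 5, 9 → best response Right.
Shop 1 against (Right, Right): payoffs 19, 3, 2 → best response Left.
Shop 2 against (Left, Center): payoffs 18, 14 → best response Center.
Shop 2 against (Left, Right): payoffs 11, 8 → best response Center.
Shop 2 against (Center, Center): payoffs 14, 19 → best response Right.
Shop 2 against (Center, Right): payoffs 5, 6 → best response Right.
Shop 2 against (Right, Center): payoffs 9, 11 → best response Right.
Shop 2 against (Right, Right): payoffs 4, 19 → best response Right.
Shop 3 against (Left, Center): payoffs 16, 3 → best response Center.
Shop 3 against (Left, Right): payoffs 7, 20 → best response Right.
Shop 3 against (Center, Center): payoffs 12, 15 → best response Right.
Shop 3 against (Center, Right): payoffs 14, 13 → best response Center.
Shop 3 against (Right, Center): payoffs 6, 8 → best response Right.
Shop 3 against (Right, Right): payoffs 18, 8 → best response Center.
Mutual best responses: (Right, Right, Center).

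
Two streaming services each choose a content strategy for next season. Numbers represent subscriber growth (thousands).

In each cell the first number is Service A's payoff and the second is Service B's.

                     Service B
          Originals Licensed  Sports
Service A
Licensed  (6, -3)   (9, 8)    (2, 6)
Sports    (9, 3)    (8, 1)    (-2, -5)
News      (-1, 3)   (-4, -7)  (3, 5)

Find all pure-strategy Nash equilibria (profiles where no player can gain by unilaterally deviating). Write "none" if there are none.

Pure-strategy Nash equilibria: (Licensed, Licensed), (Sports, Originals), (News, Sports)

(Licensed, Originals): Service A can switch to Sports (6 → 9). Not NE.
(Licensed, Licensed): Service A gets 9, best alternative 8; Service B gets 8, best alternative 6. No profitable deviation — NE.
(Licensed, Sports): Service A can switch to News (2 → 3). Not NE.
(Sports, Originals): Service A gets 9, best alternative 6; Service B gets 3, best alternative 1. No profitable deviation — NE.
(Sports, Licensed): Service A can switch to Licensed (8 → 9). Not NE.
(Sports, Sports): Service A can switch to Licensed (-2 → 2). Not NE.
(News, Originals): Service A can switch to Licensed (-1 → 6). Not NE.
(News, Licensed): Service A can switch to Licensed (-4 → 9). Not NE.
(News, Sports): Service A gets 3, best alternative 2; Service B gets 5, best alternative 3. No profitable deviation — NE.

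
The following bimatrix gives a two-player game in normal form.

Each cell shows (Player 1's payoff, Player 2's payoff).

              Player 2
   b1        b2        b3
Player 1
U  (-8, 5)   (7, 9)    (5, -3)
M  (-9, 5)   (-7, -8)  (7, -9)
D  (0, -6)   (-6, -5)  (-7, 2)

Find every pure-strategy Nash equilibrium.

The unique pure-strategy Nash equilibrium is (U, b2).

For each strategy profile, look for a profitable unilateral deviation.
(U, b1): Player 1 can switch to D (-8 → 0). Not NE.
(U, b2): Player 1 gets 7, best alternative -6; Player 2 gets 9, best alternative 5. No profitable deviation — NE.
(U, b3): Player 1 can switch to M (5 → 7). Not NE.
(M, b1): Player 1 can switch to U (-9 → -8). Not NE.
(M, b2): Player 1 can switch to U (-7 → 7). Not NE.
(M, b3): Player 2 can switch to b1 (-9 → 5). Not NE.
(D, b1): Player 2 can switch to b2 (-6 → -5). Not NE.
(D, b2): Player 1 can switch to U (-6 → 7). Not NE.
(D, b3): Player 1 can switch to U (-7 → 5). Not NE.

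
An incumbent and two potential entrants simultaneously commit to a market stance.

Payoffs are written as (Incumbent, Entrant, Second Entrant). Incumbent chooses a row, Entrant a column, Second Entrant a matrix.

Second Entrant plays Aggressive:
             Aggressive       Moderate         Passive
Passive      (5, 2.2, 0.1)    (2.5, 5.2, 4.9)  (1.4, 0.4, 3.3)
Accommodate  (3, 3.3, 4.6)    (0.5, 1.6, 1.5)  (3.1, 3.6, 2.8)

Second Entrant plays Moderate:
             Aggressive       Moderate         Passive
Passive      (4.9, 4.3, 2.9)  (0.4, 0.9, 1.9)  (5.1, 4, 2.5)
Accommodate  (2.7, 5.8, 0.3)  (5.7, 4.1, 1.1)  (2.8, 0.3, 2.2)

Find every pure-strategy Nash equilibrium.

The pure Nash equilibria are (Passive, Aggressive, Moderate) and (Passive, Moderate, Aggressive) and (Accommodate, Passive, Aggressive).

Incumbent against (Aggressive, Aggressive): payoffs 5, 3 → best response Passive.
Incumbent against (Aggressive, Moderate): payoffs 4.9, 2.7 → best response Passive.
Incumbent against (Moderate, Aggressive): payoffs 2.5, 0.5 → best response Passive.
Incumbent against (Moderate, Moderate): payoffs 0.4, 5.7 → best response Accommodate.
Incumbent against (Passive, Aggressive): payoffs 1.4, 3.1 → best response Accommodate.
Incumbent against (Passive, Moderate): payoffs 5.1, 2.8 → best response Passive.
Entrant against (Passive, Aggressive): payoffs 2.2, 5.2, 0.4 → best response Moderate.
Entrant against (Passive, Moderate): payoffs 4.3, 0.9, 4 → best response Aggressive.
Entrant against (Accommodate, Aggressive): payoffs 3.3, 1.6, 3.6 → best response Passive.
Entrant against (Accommodate, Moderate): payoffs 5.8, 4.1, 0.3 → best response Aggressive.
Second Entrant against (Passive, Aggressive): payoffs 0.1, 2.9 → best response Moderate.
Second Entrant against (Passive, Moderate): payoffs 4.9, 1.9 → best response Aggressive.
Second Entrant against (Passive, Passive): payoffs 3.3, 2.5 → best response Aggressive.
Second Entrant against (Accommodate, Aggressive): payoffs 4.6, 0.3 → best response Aggressive.
Second Entrant against (Accommodate, Moderate): payoffs 1.5, 1.1 → best response Aggressive.
Second Entrant against (Accommodate, Passive): payoffs 2.8, 2.2 → best response Aggressive.
Mutual best responses: (Passive, Aggressive, Moderate); (Passive, Moderate, Aggressive); (Accommodate, Passive, Aggressive).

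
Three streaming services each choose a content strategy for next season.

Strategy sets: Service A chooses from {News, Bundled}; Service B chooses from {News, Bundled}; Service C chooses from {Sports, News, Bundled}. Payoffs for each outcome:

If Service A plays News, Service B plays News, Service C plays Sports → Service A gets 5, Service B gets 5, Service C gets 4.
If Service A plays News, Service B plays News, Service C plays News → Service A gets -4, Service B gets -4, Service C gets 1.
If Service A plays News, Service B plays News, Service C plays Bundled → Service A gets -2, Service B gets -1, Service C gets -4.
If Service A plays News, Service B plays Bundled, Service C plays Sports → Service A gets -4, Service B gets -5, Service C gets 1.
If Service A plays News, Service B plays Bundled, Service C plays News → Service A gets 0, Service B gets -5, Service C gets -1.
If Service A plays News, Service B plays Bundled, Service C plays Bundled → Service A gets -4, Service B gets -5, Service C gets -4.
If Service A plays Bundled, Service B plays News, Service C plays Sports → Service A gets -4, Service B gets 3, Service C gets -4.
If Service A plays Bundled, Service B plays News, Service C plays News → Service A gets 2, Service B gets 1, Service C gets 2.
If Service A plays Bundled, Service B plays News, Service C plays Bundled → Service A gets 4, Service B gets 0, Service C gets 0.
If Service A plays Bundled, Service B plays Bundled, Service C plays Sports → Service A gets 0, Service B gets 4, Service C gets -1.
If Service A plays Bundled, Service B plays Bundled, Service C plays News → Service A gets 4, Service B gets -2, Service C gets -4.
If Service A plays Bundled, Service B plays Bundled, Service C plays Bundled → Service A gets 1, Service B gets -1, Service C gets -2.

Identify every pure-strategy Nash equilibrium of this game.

For each player, find the best response to each opponent profile; mutual best responses are the pure NE.
Service A against (News, Sports): payoffs 5, -4 → best response News.
Service A against (News, News): payoffs -4, 2 → best response Bundled.
Service A against (News, Bundled): payoffs -2, 4 → best response Bundled.
Service A against (Bundled, Sports): payoffs -4, 0 → best response Bundled.
Service A against (Bundled, News): payoffs 0, 4 → best response Bundled.
Service A against (Bundled, Bundled): payoffs -4, 1 → best response Bundled.
Service B against (News, Sports): payoffs 5, -5 → best response News.
Service B against (News, News): payoffs -4, -5 → best response News.
Service B against (News, Bundled): payoffs -1, -5 → best response News.
Service B against (Bundled, Sports): payoffs 3, 4 → best response Bundled.
Service B against (Bundled, News): payoffs 1, -2 → best response News.
Service B against (Bundled, Bundled): payoffs 0, -1 → best response News.
Service C against (News, News): payoffs 4, 1, -4 → best response Sports.
Service C against (News, Bundled): payoffs 1, -1, -4 → best response Sports.
Service C against (Bundled, News): payoffs -4, 2, 0 → best response News.
Service C against (Bundled, Bundled): payoffs -1, -4, -2 → best response Sports.
Mutual best responses: (News, News, Sports); (Bundled, News, News); (Bundled, Bundled, Sports).

Pure-strategy Nash equilibria: (News, News, Sports), (Bundled, News, News), (Bundled, Bundled, Sports)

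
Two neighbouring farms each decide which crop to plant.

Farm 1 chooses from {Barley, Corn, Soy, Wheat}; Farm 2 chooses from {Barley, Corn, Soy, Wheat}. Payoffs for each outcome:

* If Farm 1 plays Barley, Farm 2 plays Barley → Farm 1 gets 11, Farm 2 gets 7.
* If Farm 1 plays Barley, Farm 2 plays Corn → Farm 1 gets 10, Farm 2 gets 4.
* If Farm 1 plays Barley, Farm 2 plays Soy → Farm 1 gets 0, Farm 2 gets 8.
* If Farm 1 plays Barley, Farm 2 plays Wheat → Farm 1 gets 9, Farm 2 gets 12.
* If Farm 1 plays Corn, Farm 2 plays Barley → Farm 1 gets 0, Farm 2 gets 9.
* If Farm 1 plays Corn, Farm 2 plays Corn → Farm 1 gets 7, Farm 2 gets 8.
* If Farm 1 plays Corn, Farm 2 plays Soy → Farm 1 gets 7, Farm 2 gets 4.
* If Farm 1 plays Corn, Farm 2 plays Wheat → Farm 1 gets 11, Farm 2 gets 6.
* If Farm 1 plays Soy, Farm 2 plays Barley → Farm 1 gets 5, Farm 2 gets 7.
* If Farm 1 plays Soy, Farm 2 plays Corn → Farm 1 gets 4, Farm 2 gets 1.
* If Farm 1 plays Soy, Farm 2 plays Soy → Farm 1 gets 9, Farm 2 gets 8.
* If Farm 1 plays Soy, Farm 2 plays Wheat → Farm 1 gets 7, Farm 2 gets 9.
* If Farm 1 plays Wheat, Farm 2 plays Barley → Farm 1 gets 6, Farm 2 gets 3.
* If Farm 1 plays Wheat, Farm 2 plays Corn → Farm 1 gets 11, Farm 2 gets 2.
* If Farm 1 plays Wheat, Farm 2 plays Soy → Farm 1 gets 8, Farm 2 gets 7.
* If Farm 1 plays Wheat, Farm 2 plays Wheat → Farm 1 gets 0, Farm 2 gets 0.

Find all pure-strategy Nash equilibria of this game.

Check each profile: it is a Nash equilibrium iff no player can strictly gain by switching unilaterally.
(Barley, Barley): Farm 2 can switch to Soy (7 → 8). Not NE.
(Barley, Corn): Farm 1 can switch to Wheat (10 → 11). Not NE.
(Barley, Soy): Farm 1 can switch to Corn (0 → 7). Not NE.
(Barley, Wheat): Farm 1 can switch to Corn (9 → 11). Not NE.
(Corn, Barley): Farm 1 can switch to Barley (0 → 11). Not NE.
(Corn, Corn): Farm 1 can switch to Barley (7 → 10). Not NE.
(Corn, Soy): Farm 1 can switch to Soy (7 → 9). Not NE.
(Corn, Wheat): Farm 2 can switch to Barley (6 → 9). Not NE.
(Soy, Barley): Farm 1 can switch to Barley (5 → 11). Not NE.
(Soy, Corn): Farm 1 can switch to Barley (4 → 10). Not NE.
(The remaining 6 profiles each have a profitable deviation by the same check.)

No pure-strategy Nash equilibrium.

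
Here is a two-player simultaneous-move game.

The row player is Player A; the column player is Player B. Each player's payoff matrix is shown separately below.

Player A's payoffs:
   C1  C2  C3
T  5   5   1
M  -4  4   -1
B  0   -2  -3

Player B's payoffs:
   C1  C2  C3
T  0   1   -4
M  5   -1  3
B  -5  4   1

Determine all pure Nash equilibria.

The unique pure-strategy Nash equilibrium is (T, C2).

(T, C1): Player B can switch to C2 (0 → 1). Not NE.
(T, C2): Player A gets 5, best alternative 4; Player B gets 1, best alternative 0. No profitable deviation — NE.
(T, C3): Player B can switch to C1 (-4 → 0). Not NE.
(M, C1): Player A can switch to T (-4 → 5). Not NE.
(M, C2): Player A can switch to T (4 → 5). Not NE.
(M, C3): Player A can switch to T (-1 → 1). Not NE.
(B, C1): Player A can switch to T (0 → 5). Not NE.
(B, C2): Player A can switch to T (-2 → 5). Not NE.
(B, C3): Player A can switch to T (-3 → 1). Not NE.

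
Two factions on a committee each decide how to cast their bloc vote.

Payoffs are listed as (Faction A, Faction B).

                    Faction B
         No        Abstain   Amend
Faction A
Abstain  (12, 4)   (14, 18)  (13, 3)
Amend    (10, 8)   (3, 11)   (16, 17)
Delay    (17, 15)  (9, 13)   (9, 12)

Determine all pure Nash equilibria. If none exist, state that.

Pure-strategy Nash equilibria: (Abstain, Abstain), (Amend, Amend), (Delay, No)

Mark each player's best response to every combination of opponents' strategies; a profile where every player is best-responding is a pure Nash equilibrium.
Faction A against No: payoffs 12, 10, 17 → best response Delay.
Faction A against Abstain: payoffs 14, 3, 9 → best response Abstain.
Faction A against Amend: payoffs 13, 16, 9 → best response Amend.
Faction B against Abstain: payoffs 4, 18, 3 → best response Abstain.
Faction B against Amend: payoffs 8, 11, 17 → best response Amend.
Faction B against Delay: payoffs 15, 13, 12 → best response No.
Mutual best responses: (Abstain, Abstain); (Amend, Amend); (Delay, No).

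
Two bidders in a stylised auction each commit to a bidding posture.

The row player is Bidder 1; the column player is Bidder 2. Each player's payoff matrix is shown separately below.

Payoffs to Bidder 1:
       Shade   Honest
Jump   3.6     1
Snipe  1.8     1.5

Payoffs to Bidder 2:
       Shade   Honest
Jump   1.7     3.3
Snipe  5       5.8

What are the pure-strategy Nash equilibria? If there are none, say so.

The unique pure-strategy Nash equilibrium is (Snipe, Honest).

(Jump, Shade): Bidder 2 can switch to Honest (1.7 → 3.3). Not NE.
(Jump, Honest): Bidder 1 can switch to Snipe (1 → 1.5). Not NE.
(Snipe, Shade): Bidder 1 can switch to Jump (1.8 → 3.6). Not NE.
(Snipe, Honest): Bidder 1 gets 1.5, best alternative 1; Bidder 2 gets 5.8, best alternative 5. No profitable deviation — NE.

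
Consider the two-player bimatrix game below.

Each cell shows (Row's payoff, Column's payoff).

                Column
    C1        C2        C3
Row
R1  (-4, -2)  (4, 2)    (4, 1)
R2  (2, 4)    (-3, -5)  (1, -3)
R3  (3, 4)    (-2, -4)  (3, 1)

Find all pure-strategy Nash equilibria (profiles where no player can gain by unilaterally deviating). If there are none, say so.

The pure Nash equilibria are (R1, C2) and (R3, C1).

Row against C1: payoffs -4, 2, 3 → best response R3.
Row against C2: payoffs 4, -3, -2 → best response R1.
Row against C3: payoffs 4, 1, 3 → best response R1.
Column against R1: payoffs -2, 2, 1 → best response C2.
Column against R2: payoffs 4, -5, -3 → best response C1.
Column against R3: payoffs 4, -4, 1 → best response C1.
Mutual best responses: (R1, C2); (R3, C1).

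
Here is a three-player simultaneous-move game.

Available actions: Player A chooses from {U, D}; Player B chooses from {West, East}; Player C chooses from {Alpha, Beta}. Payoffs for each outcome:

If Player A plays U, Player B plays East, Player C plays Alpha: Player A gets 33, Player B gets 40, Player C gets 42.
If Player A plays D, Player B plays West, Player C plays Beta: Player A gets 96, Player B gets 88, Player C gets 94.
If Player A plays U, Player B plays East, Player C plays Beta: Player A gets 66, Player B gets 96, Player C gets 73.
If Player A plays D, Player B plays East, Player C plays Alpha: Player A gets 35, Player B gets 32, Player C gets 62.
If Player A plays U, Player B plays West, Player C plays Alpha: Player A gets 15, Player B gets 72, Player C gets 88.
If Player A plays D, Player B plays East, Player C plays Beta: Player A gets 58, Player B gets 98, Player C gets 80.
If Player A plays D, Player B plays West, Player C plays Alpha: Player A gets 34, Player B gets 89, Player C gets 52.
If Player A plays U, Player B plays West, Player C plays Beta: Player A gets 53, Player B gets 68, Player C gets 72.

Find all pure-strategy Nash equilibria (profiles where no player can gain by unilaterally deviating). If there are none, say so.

Pure NE: (U, East, Beta)

Mark each player's best response to every combination of opponents' strategies; a profile where every player is best-responding is a pure Nash equilibrium.
Player A against (West, Alpha): payoffs 15, 34 → best response D.
Player A against (West, Beta): payoffs 53, 96 → best response D.
Player A against (East, Alpha): payoffs 33, 35 → best response D.
Player A against (East, Beta): payoffs 66, 58 → best response U.
Player B against (U, Alpha): payoffs 72, 40 → best response West.
Player B against (U, Beta): payoffs 68, 96 → best response East.
Player B against (D, Alpha): payoffs 89, 32 → best response West.
Player B against (D, Beta): payoffs 88, 98 → best response East.
Player C against (U, West): payoffs 88, 72 → best response Alpha.
Player C against (U, East): payoffs 42, 73 → best response Beta.
Player C against (D, West): payoffs 52, 94 → best response Beta.
Player C against (D, East): payoffs 62, 80 → best response Beta.
Mutual best responses: (U, East, Beta).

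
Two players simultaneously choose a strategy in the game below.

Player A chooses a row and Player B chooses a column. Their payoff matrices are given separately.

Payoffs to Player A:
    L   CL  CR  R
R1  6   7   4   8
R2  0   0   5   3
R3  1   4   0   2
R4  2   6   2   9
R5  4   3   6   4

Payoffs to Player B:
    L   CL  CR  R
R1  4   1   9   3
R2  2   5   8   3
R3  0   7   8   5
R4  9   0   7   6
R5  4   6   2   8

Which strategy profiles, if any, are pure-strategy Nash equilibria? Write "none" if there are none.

This game has no pure Nash equilibrium.

Player A against L: payoffs 6, 0, 1, 2, 4 → best response R1.
Player A against CL: payoffs 7, 0, 4, 6, 3 → best response R1.
Player A against CR: payoffs 4, 5, 0, 2, 6 → best response R5.
Player A against R: payoffs 8, 3, 2, 9, 4 → best response R4.
Player B against R1: payoffs 4, 1, 9, 3 → best response CR.
Player B against R2: payoffs 2, 5, 8, 3 → best response CR.
Player B against R3: payoffs 0, 7, 8, 5 → best response CR.
Player B against R4: payoffs 9, 0, 7, 6 → best response L.
Player B against R5: payoffs 4, 6, 2, 8 → best response R.
No profile is a mutual best response for all players.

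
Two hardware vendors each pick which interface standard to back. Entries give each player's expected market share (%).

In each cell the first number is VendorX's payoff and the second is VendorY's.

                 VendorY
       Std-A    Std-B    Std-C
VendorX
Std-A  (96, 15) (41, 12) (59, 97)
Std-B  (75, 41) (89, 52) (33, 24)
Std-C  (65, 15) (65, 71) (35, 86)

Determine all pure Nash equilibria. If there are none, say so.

(Std-A, Std-A): VendorY can switch to Std-C (15 → 97). Not NE.
(Std-A, Std-B): VendorX can switch to Std-B (41 → 89). Not NE.
(Std-A, Std-C): VendorX gets 59, best alternative 35; VendorY gets 97, best alternative 15. No profitable deviation — NE.
(Std-B, Std-A): VendorX can switch to Std-A (75 → 96). Not NE.
(Std-B, Std-B): VendorX gets 89, best alternative 65; VendorY gets 52, best alternative 41. No profitable deviation — NE.
(Std-B, Std-C): VendorX can switch to Std-A (33 → 59). Not NE.
(Std-C, Std-A): VendorX can switch to Std-A (65 → 96). Not NE.
(Std-C, Std-B): VendorX can switch to Std-B (65 → 89). Not NE.
(Std-C, Std-C): VendorX can switch to Std-A (35 → 59). Not NE.

(Std-A, Std-C), (Std-B, Std-B)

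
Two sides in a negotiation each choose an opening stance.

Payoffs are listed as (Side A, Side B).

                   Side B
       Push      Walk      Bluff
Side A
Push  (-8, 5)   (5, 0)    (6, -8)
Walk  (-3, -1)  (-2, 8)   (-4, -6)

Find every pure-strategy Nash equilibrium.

Side A against Push: payoffs -8, -3 → best response Walk.
Side A against Walk: payoffs 5, -2 → best response Push.
Side A against Bluff: payoffs 6, -4 → best response Push.
Side B against Push: payoffs 5, 0, -8 → best response Push.
Side B against Walk: payoffs -1, 8, -6 → best response Walk.
No profile is a mutual best response for all players.

No pure-strategy Nash equilibrium.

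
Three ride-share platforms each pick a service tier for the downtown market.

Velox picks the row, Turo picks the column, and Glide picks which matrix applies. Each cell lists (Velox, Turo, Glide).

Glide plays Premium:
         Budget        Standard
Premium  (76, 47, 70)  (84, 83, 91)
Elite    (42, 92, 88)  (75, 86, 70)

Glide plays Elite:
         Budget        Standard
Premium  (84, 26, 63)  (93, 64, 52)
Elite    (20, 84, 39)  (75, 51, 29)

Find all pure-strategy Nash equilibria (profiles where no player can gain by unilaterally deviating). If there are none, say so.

(Premium, Budget, Premium): Turo can switch to Standard (47 → 83). Not NE.
(Premium, Budget, Elite): Turo can switch to Standard (26 → 64). Not NE.
(Premium, Standard, Premium): Velox gets 84, best alternative 75; Turo gets 83, best alternative 47; Glide gets 91, best alternative 52. No profitable deviation — NE.
(Premium, Standard, Elite): Glide can switch to Premium (52 → 91). Not NE.
(Elite, Budget, Premium): Velox can switch to Premium (42 → 76). Not NE.
(Elite, Budget, Elite): Velox can switch to Premium (20 → 84). Not NE.
(Elite, Standard, Premium): Velox can switch to Premium (75 → 84). Not NE.
(Elite, Standard, Elite): Velox can switch to Premium (75 → 93). Not NE.

The unique pure-strategy Nash equilibrium is (Premium, Standard, Premium).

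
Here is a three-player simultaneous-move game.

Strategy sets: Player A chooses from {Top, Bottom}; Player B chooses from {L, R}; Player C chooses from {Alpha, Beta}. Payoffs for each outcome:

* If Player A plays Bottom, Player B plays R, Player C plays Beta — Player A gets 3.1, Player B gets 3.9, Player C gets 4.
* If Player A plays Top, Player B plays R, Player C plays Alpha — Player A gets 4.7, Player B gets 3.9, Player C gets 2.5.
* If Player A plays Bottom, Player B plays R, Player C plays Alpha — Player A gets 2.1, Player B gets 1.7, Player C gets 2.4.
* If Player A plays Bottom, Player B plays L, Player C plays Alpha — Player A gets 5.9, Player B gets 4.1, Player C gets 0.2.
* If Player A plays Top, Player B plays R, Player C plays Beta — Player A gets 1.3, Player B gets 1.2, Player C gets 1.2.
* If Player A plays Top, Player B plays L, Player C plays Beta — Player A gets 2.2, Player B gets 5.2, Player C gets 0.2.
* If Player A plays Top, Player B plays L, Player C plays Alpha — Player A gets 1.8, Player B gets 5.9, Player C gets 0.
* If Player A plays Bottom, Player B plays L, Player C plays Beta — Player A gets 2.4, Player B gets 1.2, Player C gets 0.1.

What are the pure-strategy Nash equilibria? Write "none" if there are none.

Check each profile: it is a Nash equilibrium iff no player can strictly gain by switching unilaterally.
(Top, L, Alpha): Player A can switch to Bottom (1.8 → 5.9). Not NE.
(Top, L, Beta): Player A can switch to Bottom (2.2 → 2.4). Not NE.
(Top, R, Alpha): Player B can switch to L (3.9 → 5.9). Not NE.
(Top, R, Beta): Player A can switch to Bottom (1.3 → 3.1). Not NE.
(Bottom, L, Alpha): Player A gets 5.9, best alternative 1.8; Player B gets 4.1, best alternative 1.7; Player C gets 0.2, best alternative 0.1. No profitable deviation — NE.
(Bottom, L, Beta): Player B can switch to R (1.2 → 3.9). Not NE.
(Bottom, R, Alpha): Player A can switch to Top (2.1 → 4.7). Not NE.
(Bottom, R, Beta): Player A gets 3.1, best alternative 1.3; Player B gets 3.9, best alternative 1.2; Player C gets 4, best alternative 2.4. No profitable deviation — NE.

The pure Nash equilibria are (Bottom, L, Alpha), (Bottom, R, Beta).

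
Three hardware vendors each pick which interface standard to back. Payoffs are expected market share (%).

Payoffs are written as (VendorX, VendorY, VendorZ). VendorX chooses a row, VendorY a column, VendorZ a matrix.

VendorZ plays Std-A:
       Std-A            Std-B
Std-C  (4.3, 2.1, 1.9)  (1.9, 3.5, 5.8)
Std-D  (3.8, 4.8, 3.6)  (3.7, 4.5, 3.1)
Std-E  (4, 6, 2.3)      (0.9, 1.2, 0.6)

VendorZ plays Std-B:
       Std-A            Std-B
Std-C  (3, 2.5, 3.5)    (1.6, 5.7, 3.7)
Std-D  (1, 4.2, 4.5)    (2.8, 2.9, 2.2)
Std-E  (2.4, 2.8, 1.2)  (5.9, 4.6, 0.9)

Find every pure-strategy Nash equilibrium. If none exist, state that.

VendorX against (Std-A, Std-A): payoffs 4.3, 3.8, 4 → best response Std-C.
VendorX against (Std-A, Std-B): payoffs 3, 1, 2.4 → best response Std-C.
VendorX against (Std-B, Std-A): payoffs 1.9, 3.7, 0.9 → best response Std-D.
VendorX against (Std-B, Std-B): payoffs 1.6, 2.8, 5.9 → best response Std-E.
VendorY against (Std-C, Std-A): payoffs 2.1, 3.5 → best response Std-B.
VendorY against (Std-C, Std-B): payoffs 2.5, 5.7 → best response Std-B.
VendorY against (Std-D, Std-A): payoffs 4.8, 4.5 → best response Std-A.
VendorY against (Std-D, Std-B): payoffs 4.2, 2.9 → best response Std-A.
VendorY against (Std-E, Std-A): payoffs 6, 1.2 → best response Std-A.
VendorY against (Std-E, Std-B): payoffs 2.8, 4.6 → best response Std-B.
VendorZ against (Std-C, Std-A): payoffs 1.9, 3.5 → best response Std-B.
VendorZ against (Std-C, Std-B): payoffs 5.8, 3.7 → best response Std-A.
VendorZ against (Std-D, Std-A): payoffs 3.6, 4.5 → best response Std-B.
VendorZ against (Std-D, Std-B): payoffs 3.1, 2.2 → best response Std-A.
VendorZ against (Std-E, Std-A): payoffs 2.3, 1.2 → best response Std-A.
VendorZ against (Std-E, Std-B): payoffs 0.6, 0.9 → best response Std-B.
Mutual best responses: (Std-E, Std-B, Std-B).

(Std-E, Std-B, Std-B)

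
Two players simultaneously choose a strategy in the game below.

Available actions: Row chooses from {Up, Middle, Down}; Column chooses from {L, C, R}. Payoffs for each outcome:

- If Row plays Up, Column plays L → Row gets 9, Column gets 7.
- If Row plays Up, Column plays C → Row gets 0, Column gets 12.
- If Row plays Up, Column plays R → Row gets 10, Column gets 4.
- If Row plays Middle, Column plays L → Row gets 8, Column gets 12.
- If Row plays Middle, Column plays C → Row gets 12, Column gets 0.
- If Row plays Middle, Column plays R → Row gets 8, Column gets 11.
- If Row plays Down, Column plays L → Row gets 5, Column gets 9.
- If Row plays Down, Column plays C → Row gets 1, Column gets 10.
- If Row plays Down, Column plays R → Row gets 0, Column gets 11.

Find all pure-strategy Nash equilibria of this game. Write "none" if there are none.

This game has no pure Nash equilibrium.

(Up, L): Column can switch to C (7 → 12). Not NE.
(Up, C): Row can switch to Middle (0 → 12). Not NE.
(Up, R): Column can switch to L (4 → 7). Not NE.
(Middle, L): Row can switch to Up (8 → 9). Not NE.
(Middle, C): Column can switch to L (0 → 12). Not NE.
(Middle, R): Row can switch to Up (8 → 10). Not NE.
(The remaining 3 profiles each have a profitable deviation by the same check.)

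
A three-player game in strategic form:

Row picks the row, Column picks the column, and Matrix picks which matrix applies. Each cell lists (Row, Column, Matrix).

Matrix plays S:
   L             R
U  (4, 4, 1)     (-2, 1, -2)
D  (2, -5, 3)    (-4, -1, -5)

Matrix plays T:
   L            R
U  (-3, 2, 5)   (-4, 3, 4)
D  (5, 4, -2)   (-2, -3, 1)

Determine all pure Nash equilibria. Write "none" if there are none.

This game has no pure Nash equilibrium.

For each player, find the best response to each opponent profile; mutual best responses are the pure NE.
Row against (L, S): payoffs 4, 2 → best response U.
Row against (L, T): payoffs -3, 5 → best response D.
Row against (R, S): payoffs -2, -4 → best response U.
Row against (R, T): payoffs -4, -2 → best response D.
Column against (U, S): payoffs 4, 1 → best response L.
Column against (U, T): payoffs 2, 3 → best response R.
Column against (D, S): payoffs -5, -1 → best response R.
Column against (D, T): payoffs 4, -3 → best response L.
Matrix against (U, L): payoffs 1, 5 → best response T.
Matrix against (U, R): payoffs -2, 4 → best response T.
Matrix against (D, L): payoffs 3, -2 → best response S.
Matrix against (D, R): payoffs -5, 1 → best response T.
No profile is a mutual best response for all players.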